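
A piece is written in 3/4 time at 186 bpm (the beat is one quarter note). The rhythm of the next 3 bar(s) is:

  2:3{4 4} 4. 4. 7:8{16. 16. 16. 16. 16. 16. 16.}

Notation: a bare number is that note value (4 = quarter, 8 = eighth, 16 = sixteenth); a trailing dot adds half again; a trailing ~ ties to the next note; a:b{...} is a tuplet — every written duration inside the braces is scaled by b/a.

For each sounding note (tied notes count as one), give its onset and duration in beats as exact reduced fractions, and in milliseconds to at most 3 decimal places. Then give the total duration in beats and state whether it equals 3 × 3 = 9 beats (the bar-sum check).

1) 0.0ms=0b +483.871ms=3/2b
2) 483.871ms=3/2b +483.871ms=3/2b
3) 967.742ms=3b +483.871ms=3/2b
4) 1451.613ms=9/2b +483.871ms=3/2b
5) 1935.484ms=6b +138.249ms=3/7b
6) 2073.733ms=45/7b +138.249ms=3/7b
7) 2211.982ms=48/7b +138.249ms=3/7b
8) 2350.23ms=51/7b +138.249ms=3/7b
9) 2488.479ms=54/7b +138.249ms=3/7b
10) 2626.728ms=57/7b +138.249ms=3/7b
11) 2764.977ms=60/7b +138.249ms=3/7b
Σ=9b of 9 (186bpm 3/4) — PASS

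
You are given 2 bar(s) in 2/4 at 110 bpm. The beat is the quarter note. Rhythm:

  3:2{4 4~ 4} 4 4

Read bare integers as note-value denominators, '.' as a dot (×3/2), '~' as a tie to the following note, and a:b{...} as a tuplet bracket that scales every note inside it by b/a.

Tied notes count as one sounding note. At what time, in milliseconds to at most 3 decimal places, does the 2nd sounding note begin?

note 2 onset = 2/3b = 363.636ms

1. 0.0ms @ 0 + 363.636ms (2/3)
2. 363.636ms @ 2/3 + 727.273ms (4/3)
3. 1090.909ms @ 2 + 545.455ms (1)
4. 1636.364ms @ 3 + 545.455ms (1)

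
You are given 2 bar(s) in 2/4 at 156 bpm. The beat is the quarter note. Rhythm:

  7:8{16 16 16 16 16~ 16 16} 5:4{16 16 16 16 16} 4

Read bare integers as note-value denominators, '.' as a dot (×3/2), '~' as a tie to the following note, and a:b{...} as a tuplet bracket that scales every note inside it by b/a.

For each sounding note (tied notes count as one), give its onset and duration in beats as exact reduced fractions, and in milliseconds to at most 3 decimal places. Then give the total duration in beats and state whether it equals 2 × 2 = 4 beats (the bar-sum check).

1) 0.0ms=0b +109.89ms=2/7b
2) 109.89ms=2/7b +109.89ms=2/7b
3) 219.78ms=4/7b +109.89ms=2/7b
4) 329.67ms=6/7b +109.89ms=2/7b
5) 439.56ms=8/7b +219.78ms=4/7b
6) 659.341ms=12/7b +109.89ms=2/7b
7) 769.231ms=2b +76.923ms=1/5b
8) 846.154ms=11/5b +76.923ms=1/5b
9) 923.077ms=12/5b +76.923ms=1/5b
10) 1000.0ms=13/5b +76.923ms=1/5b
11) 1076.923ms=14/5b +76.923ms=1/5b
12) 1153.846ms=3b +384.615ms=1b
Σ=4b of 4 (156bpm 2/4) — PASS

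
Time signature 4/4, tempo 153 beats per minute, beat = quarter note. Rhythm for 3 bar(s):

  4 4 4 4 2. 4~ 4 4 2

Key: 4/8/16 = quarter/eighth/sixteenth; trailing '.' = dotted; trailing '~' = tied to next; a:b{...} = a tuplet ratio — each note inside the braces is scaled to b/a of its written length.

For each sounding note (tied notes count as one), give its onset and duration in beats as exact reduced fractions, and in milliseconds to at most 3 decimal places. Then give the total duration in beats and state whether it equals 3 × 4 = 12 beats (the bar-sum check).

1) 0.0ms=0b +392.157ms=1b
2) 392.157ms=1b +392.157ms=1b
3) 784.314ms=2b +392.157ms=1b
4) 1176.471ms=3b +392.157ms=1b
5) 1568.627ms=4b +1176.471ms=3b
6) 2745.098ms=7b +784.314ms=2b
7) 3529.412ms=9b +392.157ms=1b
8) 3921.569ms=10b +784.314ms=2b
Σ=12b of 12 (153bpm 4/4) — PASS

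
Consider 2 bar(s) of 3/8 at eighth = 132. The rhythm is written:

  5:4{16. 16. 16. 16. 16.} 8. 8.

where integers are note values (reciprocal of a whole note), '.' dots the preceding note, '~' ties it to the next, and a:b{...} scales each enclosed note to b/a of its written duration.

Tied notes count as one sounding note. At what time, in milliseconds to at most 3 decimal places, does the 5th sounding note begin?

1. 0.0ms @ 0 + 272.727ms (3/5)
2. 272.727ms @ 3/5 + 272.727ms (3/5)
3. 545.455ms @ 6/5 + 272.727ms (3/5)
4. 818.182ms @ 9/5 + 272.727ms (3/5)
5. 1090.909ms @ 12/5 + 272.727ms (3/5)
6. 1363.636ms @ 3 + 681.818ms (3/2)
7. 2045.455ms @ 9/2 + 681.818ms (3/2)

note 5 onset = 12/5b = 1090.909ms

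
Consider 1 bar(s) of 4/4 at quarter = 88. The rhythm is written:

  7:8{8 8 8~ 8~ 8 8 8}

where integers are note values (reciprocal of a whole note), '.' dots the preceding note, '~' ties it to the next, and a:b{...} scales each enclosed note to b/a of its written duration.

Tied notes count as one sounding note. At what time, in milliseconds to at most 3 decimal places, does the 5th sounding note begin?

1. 0.0ms @ 0 + 389.61ms (4/7)
2. 389.61ms @ 4/7 + 389.61ms (4/7)
3. 779.221ms @ 8/7 + 1168.831ms (12/7)
4. 1948.052ms @ 20/7 + 389.61ms (4/7)
5. 2337.662ms @ 24/7 + 389.61ms (4/7)

note 5 onset = 24/7b = 2337.662ms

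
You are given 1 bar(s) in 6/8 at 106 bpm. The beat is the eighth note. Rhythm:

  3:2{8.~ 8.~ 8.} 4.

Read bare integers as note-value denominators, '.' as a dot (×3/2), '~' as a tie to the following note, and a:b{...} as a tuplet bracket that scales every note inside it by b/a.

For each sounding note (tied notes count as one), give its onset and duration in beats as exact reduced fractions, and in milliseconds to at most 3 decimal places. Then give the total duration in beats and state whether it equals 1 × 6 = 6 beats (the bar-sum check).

1) 0.0ms=0b +1698.113ms=3b
2) 1698.113ms=3b +1698.113ms=3b
Σ=6b of 6 (106bpm 6/8) — PASS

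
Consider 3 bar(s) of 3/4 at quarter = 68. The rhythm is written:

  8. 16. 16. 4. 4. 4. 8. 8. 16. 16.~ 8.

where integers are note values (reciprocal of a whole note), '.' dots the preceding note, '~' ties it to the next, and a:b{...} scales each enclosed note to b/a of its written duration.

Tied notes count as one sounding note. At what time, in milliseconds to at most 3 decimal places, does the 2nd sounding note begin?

1. 0.0ms @ 0 + 661.765ms (3/4)
2. 661.765ms @ 3/4 + 330.882ms (3/8)
3. 992.647ms @ 9/8 + 330.882ms (3/8)
4. 1323.529ms @ 3/2 + 1323.529ms (3/2)
5. 2647.059ms @ 3 + 1323.529ms (3/2)
6. 3970.588ms @ 9/2 + 1323.529ms (3/2)
7. 5294.118ms @ 6 + 661.765ms (3/4)
8. 5955.882ms @ 27/4 + 661.765ms (3/4)
9. 6617.647ms @ 15/2 + 330.882ms (3/8)
10. 6948.529ms @ 63/8 + 992.647ms (9/8)

note 2 onset = 3/4b = 661.765ms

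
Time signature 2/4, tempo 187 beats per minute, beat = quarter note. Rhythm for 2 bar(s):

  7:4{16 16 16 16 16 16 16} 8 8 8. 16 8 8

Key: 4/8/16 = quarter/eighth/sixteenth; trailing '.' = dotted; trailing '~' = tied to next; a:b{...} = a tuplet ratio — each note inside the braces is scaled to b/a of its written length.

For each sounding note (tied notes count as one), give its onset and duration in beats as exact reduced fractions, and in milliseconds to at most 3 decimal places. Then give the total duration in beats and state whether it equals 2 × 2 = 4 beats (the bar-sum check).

1) 0.0ms=0b +45.837ms=1/7b
2) 45.837ms=1/7b +45.837ms=1/7b
3) 91.673ms=2/7b +45.837ms=1/7b
4) 137.51ms=3/7b +45.837ms=1/7b
5) 183.346ms=4/7b +45.837ms=1/7b
6) 229.183ms=5/7b +45.837ms=1/7b
7) 275.019ms=6/7b +45.837ms=1/7b
8) 320.856ms=1b +160.428ms=1/2b
9) 481.283ms=3/2b +160.428ms=1/2b
10) 641.711ms=2b +240.642ms=3/4b
11) 882.353ms=11/4b +80.214ms=1/4b
12) 962.567ms=3b +160.428ms=1/2b
13) 1122.995ms=7/2b +160.428ms=1/2b
Σ=4b of 4 (187bpm 2/4) — PASS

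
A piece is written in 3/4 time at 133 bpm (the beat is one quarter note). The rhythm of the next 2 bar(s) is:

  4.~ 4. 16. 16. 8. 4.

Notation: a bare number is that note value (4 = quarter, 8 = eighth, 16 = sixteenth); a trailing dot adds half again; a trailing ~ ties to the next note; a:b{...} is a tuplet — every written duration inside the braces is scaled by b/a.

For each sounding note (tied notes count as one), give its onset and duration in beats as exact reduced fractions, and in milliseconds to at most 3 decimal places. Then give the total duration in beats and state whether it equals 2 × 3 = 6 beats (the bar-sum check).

1) 0.0ms=0b +1353.383ms=3b
2) 1353.383ms=3b +169.173ms=3/8b
3) 1522.556ms=27/8b +169.173ms=3/8b
4) 1691.729ms=15/4b +338.346ms=3/4b
5) 2030.075ms=9/2b +676.692ms=3/2b
Σ=6b of 6 (133bpm 3/4) — PASS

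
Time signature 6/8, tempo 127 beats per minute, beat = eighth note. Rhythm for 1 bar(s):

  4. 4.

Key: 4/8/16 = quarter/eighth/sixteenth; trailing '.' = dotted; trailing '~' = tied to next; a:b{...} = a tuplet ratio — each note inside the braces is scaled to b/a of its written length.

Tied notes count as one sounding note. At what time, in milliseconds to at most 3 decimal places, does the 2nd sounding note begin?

1. 0.0ms @ 0 + 1417.323ms (3)
2. 1417.323ms @ 3 + 1417.323ms (3)

note 2 onset = 3b = 1417.323ms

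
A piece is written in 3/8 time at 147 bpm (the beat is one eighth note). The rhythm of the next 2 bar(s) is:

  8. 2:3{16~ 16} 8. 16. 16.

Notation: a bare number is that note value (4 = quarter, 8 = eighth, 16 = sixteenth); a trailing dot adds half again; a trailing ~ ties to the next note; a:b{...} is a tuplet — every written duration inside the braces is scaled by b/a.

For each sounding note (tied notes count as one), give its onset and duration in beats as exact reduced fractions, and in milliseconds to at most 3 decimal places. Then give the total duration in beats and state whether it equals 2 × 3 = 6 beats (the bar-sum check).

1) 0.0ms=0b +612.245ms=3/2b
2) 612.245ms=3/2b +612.245ms=3/2b
3) 1224.49ms=3b +612.245ms=3/2b
4) 1836.735ms=9/2b +306.122ms=3/4b
5) 2142.857ms=21/4b +306.122ms=3/4b
Σ=6b of 6 (147bpm 3/8) — PASS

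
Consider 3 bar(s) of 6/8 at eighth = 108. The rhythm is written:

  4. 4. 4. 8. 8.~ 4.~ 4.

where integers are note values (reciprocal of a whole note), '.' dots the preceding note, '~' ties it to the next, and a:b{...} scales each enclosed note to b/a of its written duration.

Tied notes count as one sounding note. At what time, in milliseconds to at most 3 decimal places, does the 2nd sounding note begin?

1. 0.0ms @ 0 + 1666.667ms (3)
2. 1666.667ms @ 3 + 1666.667ms (3)
3. 3333.333ms @ 6 + 1666.667ms (3)
4. 5000.0ms @ 9 + 833.333ms (3/2)
5. 5833.333ms @ 21/2 + 4166.667ms (15/2)

note 2 onset = 3b = 1666.667ms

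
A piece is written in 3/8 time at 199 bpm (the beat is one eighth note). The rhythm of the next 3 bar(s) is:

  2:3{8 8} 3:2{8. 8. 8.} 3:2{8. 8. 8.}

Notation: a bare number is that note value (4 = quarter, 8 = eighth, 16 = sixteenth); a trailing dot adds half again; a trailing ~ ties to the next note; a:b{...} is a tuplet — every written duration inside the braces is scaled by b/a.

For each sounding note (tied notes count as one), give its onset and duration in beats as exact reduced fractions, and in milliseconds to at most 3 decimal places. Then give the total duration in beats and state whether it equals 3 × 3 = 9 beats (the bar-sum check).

1) 0.0ms=0b +452.261ms=3/2b
2) 452.261ms=3/2b +452.261ms=3/2b
3) 904.523ms=3b +301.508ms=1b
4) 1206.03ms=4b +301.508ms=1b
5) 1507.538ms=5b +301.508ms=1b
6) 1809.045ms=6b +301.508ms=1b
7) 2110.553ms=7b +301.508ms=1b
8) 2412.06ms=8b +301.508ms=1b
Σ=9b of 9 (199bpm 3/8) — PASS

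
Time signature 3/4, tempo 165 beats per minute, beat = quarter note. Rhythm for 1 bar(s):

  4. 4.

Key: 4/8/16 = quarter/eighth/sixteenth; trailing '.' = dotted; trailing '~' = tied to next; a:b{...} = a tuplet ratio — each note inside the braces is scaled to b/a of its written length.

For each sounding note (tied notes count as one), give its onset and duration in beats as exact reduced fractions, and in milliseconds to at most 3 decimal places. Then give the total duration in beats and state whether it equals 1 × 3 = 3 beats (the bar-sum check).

1) 0.0ms=0b +545.455ms=3/2b
2) 545.455ms=3/2b +545.455ms=3/2b
Σ=3b of 3 (165bpm 3/4) — PASS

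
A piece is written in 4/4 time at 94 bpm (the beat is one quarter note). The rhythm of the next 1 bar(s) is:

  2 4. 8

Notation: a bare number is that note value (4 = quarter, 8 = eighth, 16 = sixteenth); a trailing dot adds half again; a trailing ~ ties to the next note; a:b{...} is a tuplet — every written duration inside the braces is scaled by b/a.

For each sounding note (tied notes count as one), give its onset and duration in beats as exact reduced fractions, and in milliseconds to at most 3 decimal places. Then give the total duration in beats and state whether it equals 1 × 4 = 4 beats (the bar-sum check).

1) 0.0ms=0b +1276.596ms=2b
2) 1276.596ms=2b +957.447ms=3/2b
3) 2234.043ms=7/2b +319.149ms=1/2b
Σ=4b of 4 (94bpm 4/4) — PASS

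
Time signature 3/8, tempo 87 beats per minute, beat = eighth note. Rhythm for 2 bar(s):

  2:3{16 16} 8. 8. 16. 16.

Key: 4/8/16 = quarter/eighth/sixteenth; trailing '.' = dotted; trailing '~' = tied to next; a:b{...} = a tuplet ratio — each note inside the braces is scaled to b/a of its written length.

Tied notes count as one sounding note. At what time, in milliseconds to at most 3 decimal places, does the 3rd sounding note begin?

1. 0.0ms @ 0 + 517.241ms (3/4)
2. 517.241ms @ 3/4 + 517.241ms (3/4)
3. 1034.483ms @ 3/2 + 1034.483ms (3/2)
4. 2068.966ms @ 3 + 1034.483ms (3/2)
5. 3103.448ms @ 9/2 + 517.241ms (3/4)
6. 3620.69ms @ 21/4 + 517.241ms (3/4)

note 3 onset = 3/2b = 1034.483ms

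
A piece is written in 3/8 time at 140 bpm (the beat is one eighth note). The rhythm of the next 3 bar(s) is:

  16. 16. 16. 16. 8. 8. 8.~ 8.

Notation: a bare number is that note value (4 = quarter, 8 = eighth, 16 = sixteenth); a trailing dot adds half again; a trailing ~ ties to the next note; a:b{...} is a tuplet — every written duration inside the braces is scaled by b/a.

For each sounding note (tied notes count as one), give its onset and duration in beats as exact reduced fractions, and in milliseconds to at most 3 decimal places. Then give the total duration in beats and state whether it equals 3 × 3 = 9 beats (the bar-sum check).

1) 0.0ms=0b +321.429ms=3/4b
2) 321.429ms=3/4b +321.429ms=3/4b
3) 642.857ms=3/2b +321.429ms=3/4b
4) 964.286ms=9/4b +321.429ms=3/4b
5) 1285.714ms=3b +642.857ms=3/2b
6) 1928.571ms=9/2b +642.857ms=3/2b
7) 2571.429ms=6b +1285.714ms=3b
Σ=9b of 9 (140bpm 3/8) — PASS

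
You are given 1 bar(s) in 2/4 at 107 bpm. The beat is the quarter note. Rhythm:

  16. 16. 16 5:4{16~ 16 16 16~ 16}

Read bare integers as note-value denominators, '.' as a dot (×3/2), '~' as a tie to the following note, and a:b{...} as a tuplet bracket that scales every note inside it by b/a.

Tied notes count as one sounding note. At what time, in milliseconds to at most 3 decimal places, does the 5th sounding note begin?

1. 0.0ms @ 0 + 210.28ms (3/8)
2. 210.28ms @ 3/8 + 210.28ms (3/8)
3. 420.561ms @ 3/4 + 140.187ms (1/4)
4. 560.748ms @ 1 + 224.299ms (2/5)
5. 785.047ms @ 7/5 + 112.15ms (1/5)
6. 897.196ms @ 8/5 + 224.299ms (2/5)

note 5 onset = 7/5b = 785.047ms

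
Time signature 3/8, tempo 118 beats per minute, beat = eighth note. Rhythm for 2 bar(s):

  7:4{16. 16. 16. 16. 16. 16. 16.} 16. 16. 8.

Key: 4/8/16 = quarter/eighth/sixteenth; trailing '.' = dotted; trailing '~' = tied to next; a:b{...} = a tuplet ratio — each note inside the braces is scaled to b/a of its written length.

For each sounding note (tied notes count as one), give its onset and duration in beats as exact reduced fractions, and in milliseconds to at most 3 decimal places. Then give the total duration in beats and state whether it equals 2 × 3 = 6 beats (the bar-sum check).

1) 0.0ms=0b +217.918ms=3/7b
2) 217.918ms=3/7b +217.918ms=3/7b
3) 435.835ms=6/7b +217.918ms=3/7b
4) 653.753ms=9/7b +217.918ms=3/7b
5) 871.671ms=12/7b +217.918ms=3/7b
6) 1089.588ms=15/7b +217.918ms=3/7b
7) 1307.506ms=18/7b +217.918ms=3/7b
8) 1525.424ms=3b +381.356ms=3/4b
9) 1906.78ms=15/4b +381.356ms=3/4b
10) 2288.136ms=9/2b +762.712ms=3/2b
Σ=6b of 6 (118bpm 3/8) — PASS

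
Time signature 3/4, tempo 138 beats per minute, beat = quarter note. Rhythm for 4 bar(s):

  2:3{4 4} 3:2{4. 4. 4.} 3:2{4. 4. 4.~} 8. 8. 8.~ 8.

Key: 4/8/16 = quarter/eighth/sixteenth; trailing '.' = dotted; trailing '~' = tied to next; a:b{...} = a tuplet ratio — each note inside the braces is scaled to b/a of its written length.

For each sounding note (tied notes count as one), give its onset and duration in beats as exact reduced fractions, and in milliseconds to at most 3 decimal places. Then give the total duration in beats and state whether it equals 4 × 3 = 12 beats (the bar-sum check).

1) 0.0ms=0b +652.174ms=3/2b
2) 652.174ms=3/2b +652.174ms=3/2b
3) 1304.348ms=3b +434.783ms=1b
4) 1739.13ms=4b +434.783ms=1b
5) 2173.913ms=5b +434.783ms=1b
6) 2608.696ms=6b +434.783ms=1b
7) 3043.478ms=7b +434.783ms=1b
8) 3478.261ms=8b +760.87ms=7/4b
9) 4239.13ms=39/4b +326.087ms=3/4b
10) 4565.217ms=21/2b +652.174ms=3/2b
Σ=12b of 12 (138bpm 3/4) — PASS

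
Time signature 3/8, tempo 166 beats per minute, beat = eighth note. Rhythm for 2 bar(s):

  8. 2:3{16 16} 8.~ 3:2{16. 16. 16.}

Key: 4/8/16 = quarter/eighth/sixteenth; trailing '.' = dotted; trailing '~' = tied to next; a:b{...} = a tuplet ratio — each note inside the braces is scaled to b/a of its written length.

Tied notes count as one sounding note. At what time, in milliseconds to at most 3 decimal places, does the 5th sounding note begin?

note 5 onset = 5b = 1807.229ms

1. 0.0ms @ 0 + 542.169ms (3/2)
2. 542.169ms @ 3/2 + 271.084ms (3/4)
3. 813.253ms @ 9/4 + 271.084ms (3/4)
4. 1084.337ms @ 3 + 722.892ms (2)
5. 1807.229ms @ 5 + 180.723ms (1/2)
6. 1987.952ms @ 11/2 + 180.723ms (1/2)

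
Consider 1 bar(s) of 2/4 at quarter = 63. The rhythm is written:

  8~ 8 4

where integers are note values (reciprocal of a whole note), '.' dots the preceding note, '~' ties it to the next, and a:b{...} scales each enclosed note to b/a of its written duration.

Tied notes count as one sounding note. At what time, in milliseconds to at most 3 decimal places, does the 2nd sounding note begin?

1. 0.0ms @ 0 + 952.381ms (1)
2. 952.381ms @ 1 + 952.381ms (1)

note 2 onset = 1b = 952.381ms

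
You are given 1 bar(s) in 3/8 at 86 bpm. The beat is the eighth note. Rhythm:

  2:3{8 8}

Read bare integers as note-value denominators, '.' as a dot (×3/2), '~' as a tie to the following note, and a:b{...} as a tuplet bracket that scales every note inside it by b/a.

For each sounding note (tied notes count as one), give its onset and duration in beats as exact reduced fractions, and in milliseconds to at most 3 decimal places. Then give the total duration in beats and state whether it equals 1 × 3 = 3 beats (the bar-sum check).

1) 0.0ms=0b +1046.512ms=3/2b
2) 1046.512ms=3/2b +1046.512ms=3/2b
Σ=3b of 3 (86bpm 3/8) — PASS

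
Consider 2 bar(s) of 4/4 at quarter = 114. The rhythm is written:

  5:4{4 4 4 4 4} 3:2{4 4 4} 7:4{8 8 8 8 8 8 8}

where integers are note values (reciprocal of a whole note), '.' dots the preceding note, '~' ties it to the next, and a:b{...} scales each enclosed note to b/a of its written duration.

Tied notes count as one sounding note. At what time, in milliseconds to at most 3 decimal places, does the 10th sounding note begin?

1. 0.0ms @ 0 + 421.053ms (4/5)
2. 421.053ms @ 4/5 + 421.053ms (4/5)
3. 842.105ms @ 8/5 + 421.053ms (4/5)
4. 1263.158ms @ 12/5 + 421.053ms (4/5)
5. 1684.211ms @ 16/5 + 421.053ms (4/5)
6. 2105.263ms @ 4 + 350.877ms (2/3)
7. 2456.14ms @ 14/3 + 350.877ms (2/3)
8. 2807.018ms @ 16/3 + 350.877ms (2/3)
9. 3157.895ms @ 6 + 150.376ms (2/7)
10. 3308.271ms @ 44/7 + 150.376ms (2/7)
11. 3458.647ms @ 46/7 + 150.376ms (2/7)
12. 3609.023ms @ 48/7 + 150.376ms (2/7)
13. 3759.398ms @ 50/7 + 150.376ms (2/7)
14. 3909.774ms @ 52/7 + 150.376ms (2/7)
15. 4060.15ms @ 54/7 + 150.376ms (2/7)

note 10 onset = 44/7b = 3308.271ms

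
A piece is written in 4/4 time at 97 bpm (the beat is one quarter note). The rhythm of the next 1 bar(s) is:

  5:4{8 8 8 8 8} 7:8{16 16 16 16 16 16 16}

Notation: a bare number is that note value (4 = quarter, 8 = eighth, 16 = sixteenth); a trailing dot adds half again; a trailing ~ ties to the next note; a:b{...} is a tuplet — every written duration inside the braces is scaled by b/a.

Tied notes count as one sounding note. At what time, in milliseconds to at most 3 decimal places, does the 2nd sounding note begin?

note 2 onset = 2/5b = 247.423ms

1. 0.0ms @ 0 + 247.423ms (2/5)
2. 247.423ms @ 2/5 + 247.423ms (2/5)
3. 494.845ms @ 4/5 + 247.423ms (2/5)
4. 742.268ms @ 6/5 + 247.423ms (2/5)
5. 989.691ms @ 8/5 + 247.423ms (2/5)
6. 1237.113ms @ 2 + 176.73ms (2/7)
7. 1413.844ms @ 16/7 + 176.73ms (2/7)
8. 1590.574ms @ 18/7 + 176.73ms (2/7)
9. 1767.305ms @ 20/7 + 176.73ms (2/7)
10. 1944.035ms @ 22/7 + 176.73ms (2/7)
11. 2120.766ms @ 24/7 + 176.73ms (2/7)
12. 2297.496ms @ 26/7 + 176.73ms (2/7)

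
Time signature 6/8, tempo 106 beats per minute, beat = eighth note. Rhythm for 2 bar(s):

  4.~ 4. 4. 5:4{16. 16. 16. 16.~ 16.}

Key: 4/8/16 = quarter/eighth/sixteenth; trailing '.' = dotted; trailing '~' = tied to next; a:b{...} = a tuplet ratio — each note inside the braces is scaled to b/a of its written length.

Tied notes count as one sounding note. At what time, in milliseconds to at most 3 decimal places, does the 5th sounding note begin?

note 5 onset = 51/5b = 5773.585ms

1. 0.0ms @ 0 + 3396.226ms (6)
2. 3396.226ms @ 6 + 1698.113ms (3)
3. 5094.34ms @ 9 + 339.623ms (3/5)
4. 5433.962ms @ 48/5 + 339.623ms (3/5)
5. 5773.585ms @ 51/5 + 339.623ms (3/5)
6. 6113.208ms @ 54/5 + 679.245ms (6/5)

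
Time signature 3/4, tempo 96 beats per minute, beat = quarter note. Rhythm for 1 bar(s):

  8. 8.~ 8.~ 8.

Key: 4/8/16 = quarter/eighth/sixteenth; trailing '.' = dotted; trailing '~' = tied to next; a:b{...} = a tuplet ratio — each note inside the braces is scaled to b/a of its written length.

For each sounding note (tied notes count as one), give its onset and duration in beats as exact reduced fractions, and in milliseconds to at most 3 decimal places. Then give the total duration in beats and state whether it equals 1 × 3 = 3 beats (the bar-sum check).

1) 0.0ms=0b +468.75ms=3/4b
2) 468.75ms=3/4b +1406.25ms=9/4b
Σ=3b of 3 (96bpm 3/4) — PASS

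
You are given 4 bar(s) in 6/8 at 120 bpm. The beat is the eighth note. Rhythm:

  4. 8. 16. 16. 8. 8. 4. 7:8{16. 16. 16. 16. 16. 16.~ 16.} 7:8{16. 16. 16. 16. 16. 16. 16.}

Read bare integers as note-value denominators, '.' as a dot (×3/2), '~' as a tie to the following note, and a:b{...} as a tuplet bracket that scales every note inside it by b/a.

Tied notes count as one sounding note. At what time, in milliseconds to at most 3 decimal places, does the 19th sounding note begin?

1. 0.0ms @ 0 + 1500.0ms (3)
2. 1500.0ms @ 3 + 750.0ms (3/2)
3. 2250.0ms @ 9/2 + 375.0ms (3/4)
4. 2625.0ms @ 21/4 + 375.0ms (3/4)
5. 3000.0ms @ 6 + 750.0ms (3/2)
6. 3750.0ms @ 15/2 + 750.0ms (3/2)
7. 4500.0ms @ 9 + 1500.0ms (3)
8. 6000.0ms @ 12 + 428.571ms (6/7)
9. 6428.571ms @ 90/7 + 428.571ms (6/7)
10. 6857.143ms @ 96/7 + 428.571ms (6/7)
11. 7285.714ms @ 102/7 + 428.571ms (6/7)
12. 7714.286ms @ 108/7 + 428.571ms (6/7)
13. 8142.857ms @ 114/7 + 857.143ms (12/7)
14. 9000.0ms @ 18 + 428.571ms (6/7)
15. 9428.571ms @ 132/7 + 428.571ms (6/7)
16. 9857.143ms @ 138/7 + 428.571ms (6/7)
17. 10285.714ms @ 144/7 + 428.571ms (6/7)
18. 10714.286ms @ 150/7 + 428.571ms (6/7)
19. 11142.857ms @ 156/7 + 428.571ms (6/7)
20. 11571.429ms @ 162/7 + 428.571ms (6/7)

note 19 onset = 156/7b = 11142.857ms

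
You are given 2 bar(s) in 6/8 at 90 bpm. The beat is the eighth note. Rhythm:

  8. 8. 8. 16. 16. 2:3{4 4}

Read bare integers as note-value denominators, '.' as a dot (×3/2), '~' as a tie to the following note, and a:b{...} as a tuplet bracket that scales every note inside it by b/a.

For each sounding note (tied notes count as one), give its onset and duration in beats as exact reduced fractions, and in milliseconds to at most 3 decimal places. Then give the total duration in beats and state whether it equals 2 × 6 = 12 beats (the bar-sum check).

1) 0.0ms=0b +1000.0ms=3/2b
2) 1000.0ms=3/2b +1000.0ms=3/2b
3) 2000.0ms=3b +1000.0ms=3/2b
4) 3000.0ms=9/2b +500.0ms=3/4b
5) 3500.0ms=21/4b +500.0ms=3/4b
6) 4000.0ms=6b +2000.0ms=3b
7) 6000.0ms=9b +2000.0ms=3b
Σ=12b of 12 (90bpm 6/8) — PASS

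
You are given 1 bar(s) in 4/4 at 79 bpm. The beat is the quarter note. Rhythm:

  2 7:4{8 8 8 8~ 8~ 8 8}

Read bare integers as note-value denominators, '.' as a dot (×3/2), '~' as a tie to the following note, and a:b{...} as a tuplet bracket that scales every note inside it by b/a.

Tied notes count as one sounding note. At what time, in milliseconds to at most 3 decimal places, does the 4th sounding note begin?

note 4 onset = 18/7b = 1952.984ms

1. 0.0ms @ 0 + 1518.987ms (2)
2. 1518.987ms @ 2 + 216.998ms (2/7)
3. 1735.986ms @ 16/7 + 216.998ms (2/7)
4. 1952.984ms @ 18/7 + 216.998ms (2/7)
5. 2169.982ms @ 20/7 + 650.995ms (6/7)
6. 2820.976ms @ 26/7 + 216.998ms (2/7)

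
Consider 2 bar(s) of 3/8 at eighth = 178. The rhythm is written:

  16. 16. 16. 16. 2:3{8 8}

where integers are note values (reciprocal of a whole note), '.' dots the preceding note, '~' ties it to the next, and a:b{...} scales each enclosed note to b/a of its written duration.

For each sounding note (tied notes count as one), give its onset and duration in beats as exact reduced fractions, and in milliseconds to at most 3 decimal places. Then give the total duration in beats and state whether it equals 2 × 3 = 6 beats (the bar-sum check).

1) 0.0ms=0b +252.809ms=3/4b
2) 252.809ms=3/4b +252.809ms=3/4b
3) 505.618ms=3/2b +252.809ms=3/4b
4) 758.427ms=9/4b +252.809ms=3/4b
5) 1011.236ms=3b +505.618ms=3/2b
6) 1516.854ms=9/2b +505.618ms=3/2b
Σ=6b of 6 (178bpm 3/8) — PASS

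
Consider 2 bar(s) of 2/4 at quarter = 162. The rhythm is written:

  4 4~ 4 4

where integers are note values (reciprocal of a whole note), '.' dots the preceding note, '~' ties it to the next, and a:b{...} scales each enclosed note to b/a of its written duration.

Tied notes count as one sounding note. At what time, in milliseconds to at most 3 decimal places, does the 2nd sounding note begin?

note 2 onset = 1b = 370.37ms

1. 0.0ms @ 0 + 370.37ms (1)
2. 370.37ms @ 1 + 740.741ms (2)
3. 1111.111ms @ 3 + 370.37ms (1)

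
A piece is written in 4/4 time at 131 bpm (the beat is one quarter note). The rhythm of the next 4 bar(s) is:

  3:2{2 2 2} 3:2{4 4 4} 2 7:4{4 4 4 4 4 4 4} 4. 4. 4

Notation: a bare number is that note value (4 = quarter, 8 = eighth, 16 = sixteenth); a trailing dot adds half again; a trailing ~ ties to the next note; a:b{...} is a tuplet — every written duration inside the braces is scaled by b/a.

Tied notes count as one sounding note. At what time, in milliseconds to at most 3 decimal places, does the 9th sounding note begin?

note 9 onset = 60/7b = 3925.845ms

1. 0.0ms @ 0 + 610.687ms (4/3)
2. 610.687ms @ 4/3 + 610.687ms (4/3)
3. 1221.374ms @ 8/3 + 610.687ms (4/3)
4. 1832.061ms @ 4 + 305.344ms (2/3)
5. 2137.405ms @ 14/3 + 305.344ms (2/3)
6. 2442.748ms @ 16/3 + 305.344ms (2/3)
7. 2748.092ms @ 6 + 916.031ms (2)
8. 3664.122ms @ 8 + 261.723ms (4/7)
9. 3925.845ms @ 60/7 + 261.723ms (4/7)
10. 4187.568ms @ 64/7 + 261.723ms (4/7)
11. 4449.291ms @ 68/7 + 261.723ms (4/7)
12. 4711.014ms @ 72/7 + 261.723ms (4/7)
13. 4972.737ms @ 76/7 + 261.723ms (4/7)
14. 5234.46ms @ 80/7 + 261.723ms (4/7)
15. 5496.183ms @ 12 + 687.023ms (3/2)
16. 6183.206ms @ 27/2 + 687.023ms (3/2)
17. 6870.229ms @ 15 + 458.015ms (1)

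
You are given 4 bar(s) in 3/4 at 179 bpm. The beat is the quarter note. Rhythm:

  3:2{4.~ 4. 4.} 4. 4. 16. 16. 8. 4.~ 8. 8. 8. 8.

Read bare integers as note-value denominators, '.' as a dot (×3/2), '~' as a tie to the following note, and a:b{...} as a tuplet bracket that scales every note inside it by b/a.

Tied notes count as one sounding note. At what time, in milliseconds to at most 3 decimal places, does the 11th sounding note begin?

1. 0.0ms @ 0 + 670.391ms (2)
2. 670.391ms @ 2 + 335.196ms (1)
3. 1005.587ms @ 3 + 502.793ms (3/2)
4. 1508.38ms @ 9/2 + 502.793ms (3/2)
5. 2011.173ms @ 6 + 125.698ms (3/8)
6. 2136.872ms @ 51/8 + 125.698ms (3/8)
7. 2262.57ms @ 27/4 + 251.397ms (3/4)
8. 2513.966ms @ 15/2 + 754.19ms (9/4)
9. 3268.156ms @ 39/4 + 251.397ms (3/4)
10. 3519.553ms @ 21/2 + 251.397ms (3/4)
11. 3770.95ms @ 45/4 + 251.397ms (3/4)

note 11 onset = 45/4b = 3770.95ms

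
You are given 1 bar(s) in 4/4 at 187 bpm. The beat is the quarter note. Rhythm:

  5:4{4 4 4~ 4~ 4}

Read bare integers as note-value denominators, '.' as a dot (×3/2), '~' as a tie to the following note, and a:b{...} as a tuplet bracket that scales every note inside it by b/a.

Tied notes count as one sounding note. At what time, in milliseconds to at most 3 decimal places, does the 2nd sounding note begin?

note 2 onset = 4/5b = 256.684ms

1. 0.0ms @ 0 + 256.684ms (4/5)
2. 256.684ms @ 4/5 + 256.684ms (4/5)
3. 513.369ms @ 8/5 + 770.053ms (12/5)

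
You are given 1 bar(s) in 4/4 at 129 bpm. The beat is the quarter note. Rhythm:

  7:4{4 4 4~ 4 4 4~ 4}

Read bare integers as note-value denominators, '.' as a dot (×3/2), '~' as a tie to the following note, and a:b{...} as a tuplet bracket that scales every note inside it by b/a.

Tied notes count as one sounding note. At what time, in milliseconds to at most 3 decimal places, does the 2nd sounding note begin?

1. 0.0ms @ 0 + 265.781ms (4/7)
2. 265.781ms @ 4/7 + 265.781ms (4/7)
3. 531.561ms @ 8/7 + 531.561ms (8/7)
4. 1063.123ms @ 16/7 + 265.781ms (4/7)
5. 1328.904ms @ 20/7 + 531.561ms (8/7)

note 2 onset = 4/7b = 265.781ms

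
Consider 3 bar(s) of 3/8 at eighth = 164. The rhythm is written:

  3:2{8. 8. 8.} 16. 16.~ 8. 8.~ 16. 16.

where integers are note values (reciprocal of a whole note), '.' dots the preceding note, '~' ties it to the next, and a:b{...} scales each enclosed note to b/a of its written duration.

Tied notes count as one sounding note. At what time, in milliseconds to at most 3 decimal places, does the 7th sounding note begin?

note 7 onset = 33/4b = 3018.293ms

1. 0.0ms @ 0 + 365.854ms (1)
2. 365.854ms @ 1 + 365.854ms (1)
3. 731.707ms @ 2 + 365.854ms (1)
4. 1097.561ms @ 3 + 274.39ms (3/4)
5. 1371.951ms @ 15/4 + 823.171ms (9/4)
6. 2195.122ms @ 6 + 823.171ms (9/4)
7. 3018.293ms @ 33/4 + 274.39ms (3/4)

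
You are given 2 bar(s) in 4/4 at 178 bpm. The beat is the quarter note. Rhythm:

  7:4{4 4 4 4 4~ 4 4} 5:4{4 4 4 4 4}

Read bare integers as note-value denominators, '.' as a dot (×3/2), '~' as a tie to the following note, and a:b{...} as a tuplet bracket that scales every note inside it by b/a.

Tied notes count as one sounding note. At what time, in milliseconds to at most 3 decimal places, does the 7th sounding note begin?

note 7 onset = 4b = 1348.315ms

1. 0.0ms @ 0 + 192.616ms (4/7)
2. 192.616ms @ 4/7 + 192.616ms (4/7)
3. 385.233ms @ 8/7 + 192.616ms (4/7)
4. 577.849ms @ 12/7 + 192.616ms (4/7)
5. 770.465ms @ 16/7 + 385.233ms (8/7)
6. 1155.698ms @ 24/7 + 192.616ms (4/7)
7. 1348.315ms @ 4 + 269.663ms (4/5)
8. 1617.978ms @ 24/5 + 269.663ms (4/5)
9. 1887.64ms @ 28/5 + 269.663ms (4/5)
10. 2157.303ms @ 32/5 + 269.663ms (4/5)
11. 2426.966ms @ 36/5 + 269.663ms (4/5)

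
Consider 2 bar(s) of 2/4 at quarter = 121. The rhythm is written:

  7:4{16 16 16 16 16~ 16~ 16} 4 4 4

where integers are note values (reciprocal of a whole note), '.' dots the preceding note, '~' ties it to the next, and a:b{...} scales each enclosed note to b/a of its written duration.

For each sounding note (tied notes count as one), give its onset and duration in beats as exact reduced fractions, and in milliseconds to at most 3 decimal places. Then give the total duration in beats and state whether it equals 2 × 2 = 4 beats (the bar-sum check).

1) 0.0ms=0b +70.838ms=1/7b
2) 70.838ms=1/7b +70.838ms=1/7b
3) 141.677ms=2/7b +70.838ms=1/7b
4) 212.515ms=3/7b +70.838ms=1/7b
5) 283.353ms=4/7b +212.515ms=3/7b
6) 495.868ms=1b +495.868ms=1b
7) 991.736ms=2b +495.868ms=1b
8) 1487.603ms=3b +495.868ms=1b
Σ=4b of 4 (121bpm 2/4) — PASS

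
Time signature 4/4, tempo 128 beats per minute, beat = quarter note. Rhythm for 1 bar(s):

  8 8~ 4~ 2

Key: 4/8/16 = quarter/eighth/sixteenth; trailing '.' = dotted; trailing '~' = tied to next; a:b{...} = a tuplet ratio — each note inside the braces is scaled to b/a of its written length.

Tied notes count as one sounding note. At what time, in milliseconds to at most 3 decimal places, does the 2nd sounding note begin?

1. 0.0ms @ 0 + 234.375ms (1/2)
2. 234.375ms @ 1/2 + 1640.625ms (7/2)

note 2 onset = 1/2b = 234.375ms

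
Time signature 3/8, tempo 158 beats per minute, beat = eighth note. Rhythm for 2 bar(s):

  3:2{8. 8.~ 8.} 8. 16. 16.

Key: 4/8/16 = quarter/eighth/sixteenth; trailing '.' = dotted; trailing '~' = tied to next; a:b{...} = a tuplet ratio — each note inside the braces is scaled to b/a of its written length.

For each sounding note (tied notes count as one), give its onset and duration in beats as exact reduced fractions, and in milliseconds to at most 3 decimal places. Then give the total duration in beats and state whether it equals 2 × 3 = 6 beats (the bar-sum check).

1) 0.0ms=0b +379.747ms=1b
2) 379.747ms=1b +759.494ms=2b
3) 1139.241ms=3b +569.62ms=3/2b
4) 1708.861ms=9/2b +284.81ms=3/4b
5) 1993.671ms=21/4b +284.81ms=3/4b
Σ=6b of 6 (158bpm 3/8) — PASS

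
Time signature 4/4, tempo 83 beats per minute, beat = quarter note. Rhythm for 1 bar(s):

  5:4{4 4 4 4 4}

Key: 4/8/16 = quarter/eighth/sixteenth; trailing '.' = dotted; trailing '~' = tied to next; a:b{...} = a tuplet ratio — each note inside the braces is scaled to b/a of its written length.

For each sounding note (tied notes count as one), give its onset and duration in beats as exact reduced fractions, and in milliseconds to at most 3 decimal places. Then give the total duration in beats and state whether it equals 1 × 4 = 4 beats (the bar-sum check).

1) 0.0ms=0b +578.313ms=4/5b
2) 578.313ms=4/5b +578.313ms=4/5b
3) 1156.627ms=8/5b +578.313ms=4/5b
4) 1734.94ms=12/5b +578.313ms=4/5b
5) 2313.253ms=16/5b +578.313ms=4/5b
Σ=4b of 4 (83bpm 4/4) — PASS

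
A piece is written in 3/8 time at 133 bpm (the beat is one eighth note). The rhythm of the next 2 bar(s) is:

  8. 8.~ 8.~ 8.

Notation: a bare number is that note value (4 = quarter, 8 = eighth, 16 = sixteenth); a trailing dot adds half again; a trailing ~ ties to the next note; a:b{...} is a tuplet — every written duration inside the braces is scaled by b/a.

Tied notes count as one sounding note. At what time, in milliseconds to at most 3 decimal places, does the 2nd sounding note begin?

1. 0.0ms @ 0 + 676.692ms (3/2)
2. 676.692ms @ 3/2 + 2030.075ms (9/2)

note 2 onset = 3/2b = 676.692ms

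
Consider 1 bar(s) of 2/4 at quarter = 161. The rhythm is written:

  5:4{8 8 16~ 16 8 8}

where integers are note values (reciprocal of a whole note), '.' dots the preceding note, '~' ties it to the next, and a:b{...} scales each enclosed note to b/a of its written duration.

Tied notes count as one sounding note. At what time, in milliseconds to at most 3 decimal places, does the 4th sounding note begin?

note 4 onset = 6/5b = 447.205ms

1. 0.0ms @ 0 + 149.068ms (2/5)
2. 149.068ms @ 2/5 + 149.068ms (2/5)
3. 298.137ms @ 4/5 + 149.068ms (2/5)
4. 447.205ms @ 6/5 + 149.068ms (2/5)
5. 596.273ms @ 8/5 + 149.068ms (2/5)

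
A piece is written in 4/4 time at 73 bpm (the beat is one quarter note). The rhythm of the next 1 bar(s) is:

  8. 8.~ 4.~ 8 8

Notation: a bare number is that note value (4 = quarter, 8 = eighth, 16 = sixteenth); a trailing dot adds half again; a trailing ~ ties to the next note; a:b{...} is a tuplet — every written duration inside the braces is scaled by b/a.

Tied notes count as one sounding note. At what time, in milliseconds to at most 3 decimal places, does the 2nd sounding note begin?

1. 0.0ms @ 0 + 616.438ms (3/4)
2. 616.438ms @ 3/4 + 2260.274ms (11/4)
3. 2876.712ms @ 7/2 + 410.959ms (1/2)

note 2 onset = 3/4b = 616.438ms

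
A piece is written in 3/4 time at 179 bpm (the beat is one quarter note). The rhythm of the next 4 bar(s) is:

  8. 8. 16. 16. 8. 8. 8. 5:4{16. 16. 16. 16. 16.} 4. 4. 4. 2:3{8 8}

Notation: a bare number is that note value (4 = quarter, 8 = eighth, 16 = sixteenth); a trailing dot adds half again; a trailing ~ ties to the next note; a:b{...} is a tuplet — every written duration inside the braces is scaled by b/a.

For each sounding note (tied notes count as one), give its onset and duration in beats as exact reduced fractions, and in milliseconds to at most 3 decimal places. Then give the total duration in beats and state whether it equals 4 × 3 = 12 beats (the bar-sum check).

1) 0.0ms=0b +251.397ms=3/4b
2) 251.397ms=3/4b +251.397ms=3/4b
3) 502.793ms=3/2b +125.698ms=3/8b
4) 628.492ms=15/8b +125.698ms=3/8b
5) 754.19ms=9/4b +251.397ms=3/4b
6) 1005.587ms=3b +251.397ms=3/4b
7) 1256.983ms=15/4b +251.397ms=3/4b
8) 1508.38ms=9/2b +100.559ms=3/10b
9) 1608.939ms=24/5b +100.559ms=3/10b
10) 1709.497ms=51/10b +100.559ms=3/10b
11) 1810.056ms=27/5b +100.559ms=3/10b
12) 1910.615ms=57/10b +100.559ms=3/10b
13) 2011.173ms=6b +502.793ms=3/2b
14) 2513.966ms=15/2b +502.793ms=3/2b
15) 3016.76ms=9b +502.793ms=3/2b
16) 3519.553ms=21/2b +251.397ms=3/4b
17) 3770.95ms=45/4b +251.397ms=3/4b
Σ=12b of 12 (179bpm 3/4) — PASS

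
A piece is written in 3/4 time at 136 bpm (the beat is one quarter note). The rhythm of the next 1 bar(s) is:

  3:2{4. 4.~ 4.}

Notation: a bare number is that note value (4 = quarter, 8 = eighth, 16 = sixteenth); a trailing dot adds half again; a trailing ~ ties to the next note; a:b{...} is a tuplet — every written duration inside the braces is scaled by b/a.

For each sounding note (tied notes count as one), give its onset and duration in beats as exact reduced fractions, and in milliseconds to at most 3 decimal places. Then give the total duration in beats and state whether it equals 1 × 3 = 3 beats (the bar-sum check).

1) 0.0ms=0b +441.176ms=1b
2) 441.176ms=1b +882.353ms=2b
Σ=3b of 3 (136bpm 3/4) — PASS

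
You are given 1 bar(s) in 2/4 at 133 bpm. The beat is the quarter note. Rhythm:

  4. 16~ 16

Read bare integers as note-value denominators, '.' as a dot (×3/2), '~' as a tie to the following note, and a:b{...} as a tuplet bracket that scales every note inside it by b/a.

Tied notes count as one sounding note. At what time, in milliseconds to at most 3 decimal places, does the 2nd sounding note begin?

note 2 onset = 3/2b = 676.692ms

1. 0.0ms @ 0 + 676.692ms (3/2)
2. 676.692ms @ 3/2 + 225.564ms (1/2)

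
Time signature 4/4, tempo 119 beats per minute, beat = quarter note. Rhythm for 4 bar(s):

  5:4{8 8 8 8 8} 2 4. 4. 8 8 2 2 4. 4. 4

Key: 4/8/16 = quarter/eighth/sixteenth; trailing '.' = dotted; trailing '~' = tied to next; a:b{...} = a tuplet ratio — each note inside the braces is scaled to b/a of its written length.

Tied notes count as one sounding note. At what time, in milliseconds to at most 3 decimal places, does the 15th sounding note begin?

note 15 onset = 15b = 7563.025ms

1. 0.0ms @ 0 + 201.681ms (2/5)
2. 201.681ms @ 2/5 + 201.681ms (2/5)
3. 403.361ms @ 4/5 + 201.681ms (2/5)
4. 605.042ms @ 6/5 + 201.681ms (2/5)
5. 806.723ms @ 8/5 + 201.681ms (2/5)
6. 1008.403ms @ 2 + 1008.403ms (2)
7. 2016.807ms @ 4 + 756.303ms (3/2)
8. 2773.109ms @ 11/2 + 756.303ms (3/2)
9. 3529.412ms @ 7 + 252.101ms (1/2)
10. 3781.513ms @ 15/2 + 252.101ms (1/2)
11. 4033.613ms @ 8 + 1008.403ms (2)
12. 5042.017ms @ 10 + 1008.403ms (2)
13. 6050.42ms @ 12 + 756.303ms (3/2)
14. 6806.723ms @ 27/2 + 756.303ms (3/2)
15. 7563.025ms @ 15 + 504.202ms (1)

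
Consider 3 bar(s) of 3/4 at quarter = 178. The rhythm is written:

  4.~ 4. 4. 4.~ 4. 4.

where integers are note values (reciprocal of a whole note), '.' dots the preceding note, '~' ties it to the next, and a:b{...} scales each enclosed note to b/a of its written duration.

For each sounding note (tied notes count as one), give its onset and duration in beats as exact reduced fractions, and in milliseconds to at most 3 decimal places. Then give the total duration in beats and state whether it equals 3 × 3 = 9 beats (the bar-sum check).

1) 0.0ms=0b +1011.236ms=3b
2) 1011.236ms=3b +505.618ms=3/2b
3) 1516.854ms=9/2b +1011.236ms=3b
4) 2528.09ms=15/2b +505.618ms=3/2b
Σ=9b of 9 (178bpm 3/4) — PASS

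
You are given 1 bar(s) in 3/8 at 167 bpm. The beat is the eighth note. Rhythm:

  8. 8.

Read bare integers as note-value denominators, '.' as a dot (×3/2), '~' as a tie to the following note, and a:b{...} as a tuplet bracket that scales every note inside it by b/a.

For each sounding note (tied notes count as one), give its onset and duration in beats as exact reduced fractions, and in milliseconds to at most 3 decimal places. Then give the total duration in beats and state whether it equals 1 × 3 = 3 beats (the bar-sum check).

1) 0.0ms=0b +538.922ms=3/2b
2) 538.922ms=3/2b +538.922ms=3/2b
Σ=3b of 3 (167bpm 3/8) — PASS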